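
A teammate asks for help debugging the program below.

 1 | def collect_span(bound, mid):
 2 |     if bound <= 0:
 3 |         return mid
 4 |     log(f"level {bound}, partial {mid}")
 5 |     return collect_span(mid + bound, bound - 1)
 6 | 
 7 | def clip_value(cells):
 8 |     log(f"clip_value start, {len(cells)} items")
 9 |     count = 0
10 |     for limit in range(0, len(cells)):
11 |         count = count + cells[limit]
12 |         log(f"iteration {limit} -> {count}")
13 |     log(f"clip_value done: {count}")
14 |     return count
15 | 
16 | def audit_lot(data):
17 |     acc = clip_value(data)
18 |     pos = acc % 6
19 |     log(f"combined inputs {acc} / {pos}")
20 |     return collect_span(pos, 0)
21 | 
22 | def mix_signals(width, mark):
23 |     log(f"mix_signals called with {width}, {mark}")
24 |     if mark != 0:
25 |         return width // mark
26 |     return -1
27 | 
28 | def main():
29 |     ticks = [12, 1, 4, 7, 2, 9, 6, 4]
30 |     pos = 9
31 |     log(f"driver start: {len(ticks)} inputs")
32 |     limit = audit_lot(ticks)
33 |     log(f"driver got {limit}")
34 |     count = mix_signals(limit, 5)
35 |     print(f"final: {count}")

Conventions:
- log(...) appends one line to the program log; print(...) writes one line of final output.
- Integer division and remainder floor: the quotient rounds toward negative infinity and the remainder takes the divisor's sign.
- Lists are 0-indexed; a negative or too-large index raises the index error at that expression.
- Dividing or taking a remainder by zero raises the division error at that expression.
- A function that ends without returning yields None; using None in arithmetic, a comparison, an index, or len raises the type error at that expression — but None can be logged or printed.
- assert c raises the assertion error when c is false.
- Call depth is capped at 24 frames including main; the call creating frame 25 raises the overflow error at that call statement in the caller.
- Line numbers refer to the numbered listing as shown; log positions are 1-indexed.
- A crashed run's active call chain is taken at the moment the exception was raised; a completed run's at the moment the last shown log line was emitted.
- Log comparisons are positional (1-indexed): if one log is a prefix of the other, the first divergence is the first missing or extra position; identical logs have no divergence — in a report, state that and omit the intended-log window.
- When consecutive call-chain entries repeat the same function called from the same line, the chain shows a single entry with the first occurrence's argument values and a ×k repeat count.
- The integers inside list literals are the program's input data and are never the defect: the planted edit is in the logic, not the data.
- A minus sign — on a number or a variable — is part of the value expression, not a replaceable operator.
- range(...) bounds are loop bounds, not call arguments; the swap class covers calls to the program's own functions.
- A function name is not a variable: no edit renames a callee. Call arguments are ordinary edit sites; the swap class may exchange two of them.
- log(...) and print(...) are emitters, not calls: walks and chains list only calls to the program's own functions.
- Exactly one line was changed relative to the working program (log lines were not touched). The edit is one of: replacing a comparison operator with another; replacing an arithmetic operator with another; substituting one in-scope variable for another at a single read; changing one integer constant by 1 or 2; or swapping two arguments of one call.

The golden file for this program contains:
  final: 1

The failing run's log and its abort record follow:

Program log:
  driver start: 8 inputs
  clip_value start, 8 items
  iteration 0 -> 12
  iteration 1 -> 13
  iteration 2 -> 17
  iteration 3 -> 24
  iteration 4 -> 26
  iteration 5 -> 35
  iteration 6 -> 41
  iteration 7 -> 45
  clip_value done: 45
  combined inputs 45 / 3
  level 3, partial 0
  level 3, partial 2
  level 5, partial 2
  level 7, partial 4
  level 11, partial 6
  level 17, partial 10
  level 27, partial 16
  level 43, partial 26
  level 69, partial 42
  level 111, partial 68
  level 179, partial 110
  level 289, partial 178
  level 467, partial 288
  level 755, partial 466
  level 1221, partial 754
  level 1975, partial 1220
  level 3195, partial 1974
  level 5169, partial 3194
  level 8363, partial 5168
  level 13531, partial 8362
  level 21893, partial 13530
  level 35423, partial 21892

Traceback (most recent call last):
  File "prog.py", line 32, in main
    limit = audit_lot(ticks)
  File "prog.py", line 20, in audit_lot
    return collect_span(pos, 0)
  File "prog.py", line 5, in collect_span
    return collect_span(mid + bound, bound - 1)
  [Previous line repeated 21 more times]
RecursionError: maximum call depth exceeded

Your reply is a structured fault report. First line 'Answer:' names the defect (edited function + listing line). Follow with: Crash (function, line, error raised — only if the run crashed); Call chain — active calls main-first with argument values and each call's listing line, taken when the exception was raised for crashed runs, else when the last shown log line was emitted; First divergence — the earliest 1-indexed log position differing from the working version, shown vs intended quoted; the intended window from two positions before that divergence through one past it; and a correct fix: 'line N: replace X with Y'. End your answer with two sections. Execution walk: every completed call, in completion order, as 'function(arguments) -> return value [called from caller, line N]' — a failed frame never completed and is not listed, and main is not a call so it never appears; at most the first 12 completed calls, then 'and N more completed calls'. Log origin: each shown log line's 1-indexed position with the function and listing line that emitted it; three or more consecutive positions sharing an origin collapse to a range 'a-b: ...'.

Answer: the defect is in collect_span at line 5.
Key fact: The log first diverges at position 14: the faulty run prints 'level 3, partial 2' where the working version prints 'level 2, partial 3'.
Crash: collect_span, line 5, RecursionError.
Call chain: main -> audit_lot([12, 1, 4, 7, 2, 9, 6, 4]) (called at line 32) -> collect_span(3, 0) (called at line 20) -> collect_span(3, 2) (called at line 5) ×21.
First divergence: position 14 — the shown line 'level 3, partial 2' should read 'level 2, partial 3'.
Intended log window:
  12: combined inputs 45 / 3
  13: level 3, partial 0
  14: level 2, partial 3
  15: level 1, partial 5
Execution walk:
  clip_value([12, 1, 4, 7, 2, 9, 6, 4]) -> 45  [called from audit_lot, line 17]
Log line origins:
  1: emitted by main (line 31)
  2: emitted by clip_value (line 8)
  3-10: emitted by clip_value (line 12)
  11: emitted by clip_value (line 13)
  12: emitted by audit_lot (line 19)
  13-34: emitted by collect_span (line 4)
A correct fix: line 5: replace `collect_span(mid + bound, bound - 1)` with `collect_span(bound - 1, mid + bound)`.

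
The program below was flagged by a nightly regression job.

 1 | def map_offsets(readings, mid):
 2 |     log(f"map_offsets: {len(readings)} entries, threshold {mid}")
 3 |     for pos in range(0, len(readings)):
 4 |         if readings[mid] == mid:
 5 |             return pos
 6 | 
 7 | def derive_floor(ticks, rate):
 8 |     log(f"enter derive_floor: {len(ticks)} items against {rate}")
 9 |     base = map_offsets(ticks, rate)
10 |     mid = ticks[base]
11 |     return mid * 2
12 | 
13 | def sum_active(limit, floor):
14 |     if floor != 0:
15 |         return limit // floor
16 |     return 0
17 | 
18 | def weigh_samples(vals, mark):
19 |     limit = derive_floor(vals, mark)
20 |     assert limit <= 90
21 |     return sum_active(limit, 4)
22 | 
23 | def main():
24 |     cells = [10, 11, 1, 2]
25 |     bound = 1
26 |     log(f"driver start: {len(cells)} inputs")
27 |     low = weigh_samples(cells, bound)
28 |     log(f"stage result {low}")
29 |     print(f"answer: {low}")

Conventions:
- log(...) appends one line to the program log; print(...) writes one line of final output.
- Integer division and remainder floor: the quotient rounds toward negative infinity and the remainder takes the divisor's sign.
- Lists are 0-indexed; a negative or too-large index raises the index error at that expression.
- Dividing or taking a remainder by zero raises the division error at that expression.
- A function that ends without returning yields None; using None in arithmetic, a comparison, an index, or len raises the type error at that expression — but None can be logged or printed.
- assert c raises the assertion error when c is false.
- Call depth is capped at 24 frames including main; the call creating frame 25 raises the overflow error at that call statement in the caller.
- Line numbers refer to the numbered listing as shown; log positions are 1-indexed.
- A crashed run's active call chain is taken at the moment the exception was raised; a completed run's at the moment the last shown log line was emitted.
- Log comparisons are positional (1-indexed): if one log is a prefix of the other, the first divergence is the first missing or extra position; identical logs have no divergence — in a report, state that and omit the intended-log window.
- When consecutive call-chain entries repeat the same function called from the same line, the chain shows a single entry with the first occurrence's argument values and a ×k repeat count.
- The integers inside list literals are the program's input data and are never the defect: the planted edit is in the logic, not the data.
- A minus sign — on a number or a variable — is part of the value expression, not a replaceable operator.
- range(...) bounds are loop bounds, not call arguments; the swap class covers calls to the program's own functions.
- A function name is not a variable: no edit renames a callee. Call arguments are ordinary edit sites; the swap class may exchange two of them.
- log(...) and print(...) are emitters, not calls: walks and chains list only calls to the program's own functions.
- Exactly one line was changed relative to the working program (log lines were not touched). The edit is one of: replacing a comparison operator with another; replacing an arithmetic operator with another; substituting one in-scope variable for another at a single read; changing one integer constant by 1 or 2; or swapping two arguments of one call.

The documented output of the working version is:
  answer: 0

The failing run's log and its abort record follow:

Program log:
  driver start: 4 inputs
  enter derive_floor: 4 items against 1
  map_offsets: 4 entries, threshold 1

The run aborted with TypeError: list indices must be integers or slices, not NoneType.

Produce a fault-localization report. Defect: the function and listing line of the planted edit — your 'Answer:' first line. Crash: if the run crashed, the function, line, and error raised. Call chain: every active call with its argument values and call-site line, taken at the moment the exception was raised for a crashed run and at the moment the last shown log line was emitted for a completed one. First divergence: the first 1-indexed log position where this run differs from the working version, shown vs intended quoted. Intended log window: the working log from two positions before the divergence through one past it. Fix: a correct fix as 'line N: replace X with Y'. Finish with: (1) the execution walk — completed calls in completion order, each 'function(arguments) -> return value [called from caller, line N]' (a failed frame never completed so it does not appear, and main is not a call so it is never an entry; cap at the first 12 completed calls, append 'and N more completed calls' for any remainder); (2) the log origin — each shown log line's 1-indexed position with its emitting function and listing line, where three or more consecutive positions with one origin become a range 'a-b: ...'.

Answer: the defect is in map_offsets at line 4.
Key observation: Only 3 log lines were emitted before the run died; the intended continuation was 'stage result 0'.
Crash: derive_floor, line 10, TypeError.
Call chain: main -> weigh_samples([10, 11, 1, 2], 1) (called at line 27) -> derive_floor([10, 11, 1, 2], 1) (called at line 19).
First divergence: position 4 (shown log ended at 3 lines; the working version continues: 'stage result 0').
Intended log window:
  2: enter derive_floor: 4 items against 1
  3: map_offsets: 4 entries, threshold 1
  4: stage result 0
Execution walk:
  map_offsets([10, 11, 1, 2], 1) -> None  [called from derive_floor, line 9]
Log line origins:
  1: emitted by main (line 26)
  2: emitted by derive_floor (line 8)
  3: emitted by map_offsets (line 2)
A correct fix: line 4: replace `readings[mid]` with `readings[pos]`.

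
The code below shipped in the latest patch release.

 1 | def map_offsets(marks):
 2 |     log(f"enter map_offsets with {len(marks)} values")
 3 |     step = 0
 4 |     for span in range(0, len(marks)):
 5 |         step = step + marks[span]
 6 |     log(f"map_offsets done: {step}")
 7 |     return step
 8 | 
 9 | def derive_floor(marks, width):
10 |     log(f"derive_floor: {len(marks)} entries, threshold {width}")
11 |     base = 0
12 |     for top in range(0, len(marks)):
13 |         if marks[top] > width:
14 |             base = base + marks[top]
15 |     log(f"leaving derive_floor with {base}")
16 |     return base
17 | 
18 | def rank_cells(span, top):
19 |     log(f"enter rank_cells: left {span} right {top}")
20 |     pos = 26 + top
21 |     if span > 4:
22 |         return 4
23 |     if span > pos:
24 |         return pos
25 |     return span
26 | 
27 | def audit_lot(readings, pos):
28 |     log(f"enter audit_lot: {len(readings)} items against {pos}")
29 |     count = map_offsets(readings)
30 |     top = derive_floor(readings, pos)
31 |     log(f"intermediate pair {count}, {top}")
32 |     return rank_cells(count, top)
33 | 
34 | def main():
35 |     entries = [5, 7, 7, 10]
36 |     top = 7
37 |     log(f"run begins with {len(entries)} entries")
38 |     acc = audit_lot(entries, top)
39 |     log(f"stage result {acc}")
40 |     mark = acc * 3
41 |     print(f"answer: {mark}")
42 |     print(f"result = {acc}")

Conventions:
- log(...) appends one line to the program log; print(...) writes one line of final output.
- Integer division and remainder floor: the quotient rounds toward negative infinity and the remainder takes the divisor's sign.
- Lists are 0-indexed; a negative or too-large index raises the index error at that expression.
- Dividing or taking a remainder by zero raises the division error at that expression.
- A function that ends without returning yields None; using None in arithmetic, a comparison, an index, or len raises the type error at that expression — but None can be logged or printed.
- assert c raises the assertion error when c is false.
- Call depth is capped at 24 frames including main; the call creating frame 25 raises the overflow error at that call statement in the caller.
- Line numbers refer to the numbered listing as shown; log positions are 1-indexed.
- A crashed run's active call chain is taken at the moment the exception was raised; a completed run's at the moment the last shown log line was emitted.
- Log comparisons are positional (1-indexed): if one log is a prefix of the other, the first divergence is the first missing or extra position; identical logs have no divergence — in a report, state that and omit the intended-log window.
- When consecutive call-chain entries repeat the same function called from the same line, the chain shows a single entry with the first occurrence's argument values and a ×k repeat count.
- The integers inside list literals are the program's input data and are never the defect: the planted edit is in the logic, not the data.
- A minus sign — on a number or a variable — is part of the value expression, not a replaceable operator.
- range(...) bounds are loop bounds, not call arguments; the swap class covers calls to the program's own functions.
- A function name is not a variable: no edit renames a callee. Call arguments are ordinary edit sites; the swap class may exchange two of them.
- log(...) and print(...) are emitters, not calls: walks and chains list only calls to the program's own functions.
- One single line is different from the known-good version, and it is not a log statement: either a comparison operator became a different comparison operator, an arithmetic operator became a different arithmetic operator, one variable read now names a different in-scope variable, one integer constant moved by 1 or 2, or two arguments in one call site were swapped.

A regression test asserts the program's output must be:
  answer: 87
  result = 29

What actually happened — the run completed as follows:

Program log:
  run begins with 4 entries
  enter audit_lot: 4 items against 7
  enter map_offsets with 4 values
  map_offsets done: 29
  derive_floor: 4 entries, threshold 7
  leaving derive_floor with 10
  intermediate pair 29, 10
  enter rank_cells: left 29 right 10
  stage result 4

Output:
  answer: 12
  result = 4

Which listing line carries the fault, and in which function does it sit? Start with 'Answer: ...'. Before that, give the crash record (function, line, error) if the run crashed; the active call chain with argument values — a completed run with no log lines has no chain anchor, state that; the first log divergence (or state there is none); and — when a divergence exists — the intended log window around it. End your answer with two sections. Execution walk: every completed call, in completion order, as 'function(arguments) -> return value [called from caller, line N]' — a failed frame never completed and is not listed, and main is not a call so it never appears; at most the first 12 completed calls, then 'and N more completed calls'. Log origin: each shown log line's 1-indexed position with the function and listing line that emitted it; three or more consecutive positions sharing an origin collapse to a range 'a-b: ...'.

Answer: the defect is in rank_cells at line 21.
The tell: The log first diverges at position 9: the faulty run prints 'stage result 4' where the working version prints 'stage result 29'.
Call chain: main.
First divergence: at position 9 the run shows 'stage result 4' where the working version logs 'stage result 29'.
Intended log window:
  7: intermediate pair 29, 10
  8: enter rank_cells: left 29 right 10
  9: stage result 29
Execution walk:
  map_offsets([5, 7, 7, 10]) -> 29  [called from audit_lot, line 29]
  derive_floor([5, 7, 7, 10], 7) -> 10  [called from audit_lot, line 30]
  rank_cells(29, 10) -> 4  [called from audit_lot, line 32]
  audit_lot([5, 7, 7, 10], 7) -> 4  [called from main, line 38]
Log line origins:
  1: from main, line 37
  2: from audit_lot, line 28
  3: from map_offsets, line 2
  4: from map_offsets, line 6
  5: from derive_floor, line 10
  6: from derive_floor, line 15
  7: from audit_lot, line 31
  8: from rank_cells, line 19
  9: from main, line 39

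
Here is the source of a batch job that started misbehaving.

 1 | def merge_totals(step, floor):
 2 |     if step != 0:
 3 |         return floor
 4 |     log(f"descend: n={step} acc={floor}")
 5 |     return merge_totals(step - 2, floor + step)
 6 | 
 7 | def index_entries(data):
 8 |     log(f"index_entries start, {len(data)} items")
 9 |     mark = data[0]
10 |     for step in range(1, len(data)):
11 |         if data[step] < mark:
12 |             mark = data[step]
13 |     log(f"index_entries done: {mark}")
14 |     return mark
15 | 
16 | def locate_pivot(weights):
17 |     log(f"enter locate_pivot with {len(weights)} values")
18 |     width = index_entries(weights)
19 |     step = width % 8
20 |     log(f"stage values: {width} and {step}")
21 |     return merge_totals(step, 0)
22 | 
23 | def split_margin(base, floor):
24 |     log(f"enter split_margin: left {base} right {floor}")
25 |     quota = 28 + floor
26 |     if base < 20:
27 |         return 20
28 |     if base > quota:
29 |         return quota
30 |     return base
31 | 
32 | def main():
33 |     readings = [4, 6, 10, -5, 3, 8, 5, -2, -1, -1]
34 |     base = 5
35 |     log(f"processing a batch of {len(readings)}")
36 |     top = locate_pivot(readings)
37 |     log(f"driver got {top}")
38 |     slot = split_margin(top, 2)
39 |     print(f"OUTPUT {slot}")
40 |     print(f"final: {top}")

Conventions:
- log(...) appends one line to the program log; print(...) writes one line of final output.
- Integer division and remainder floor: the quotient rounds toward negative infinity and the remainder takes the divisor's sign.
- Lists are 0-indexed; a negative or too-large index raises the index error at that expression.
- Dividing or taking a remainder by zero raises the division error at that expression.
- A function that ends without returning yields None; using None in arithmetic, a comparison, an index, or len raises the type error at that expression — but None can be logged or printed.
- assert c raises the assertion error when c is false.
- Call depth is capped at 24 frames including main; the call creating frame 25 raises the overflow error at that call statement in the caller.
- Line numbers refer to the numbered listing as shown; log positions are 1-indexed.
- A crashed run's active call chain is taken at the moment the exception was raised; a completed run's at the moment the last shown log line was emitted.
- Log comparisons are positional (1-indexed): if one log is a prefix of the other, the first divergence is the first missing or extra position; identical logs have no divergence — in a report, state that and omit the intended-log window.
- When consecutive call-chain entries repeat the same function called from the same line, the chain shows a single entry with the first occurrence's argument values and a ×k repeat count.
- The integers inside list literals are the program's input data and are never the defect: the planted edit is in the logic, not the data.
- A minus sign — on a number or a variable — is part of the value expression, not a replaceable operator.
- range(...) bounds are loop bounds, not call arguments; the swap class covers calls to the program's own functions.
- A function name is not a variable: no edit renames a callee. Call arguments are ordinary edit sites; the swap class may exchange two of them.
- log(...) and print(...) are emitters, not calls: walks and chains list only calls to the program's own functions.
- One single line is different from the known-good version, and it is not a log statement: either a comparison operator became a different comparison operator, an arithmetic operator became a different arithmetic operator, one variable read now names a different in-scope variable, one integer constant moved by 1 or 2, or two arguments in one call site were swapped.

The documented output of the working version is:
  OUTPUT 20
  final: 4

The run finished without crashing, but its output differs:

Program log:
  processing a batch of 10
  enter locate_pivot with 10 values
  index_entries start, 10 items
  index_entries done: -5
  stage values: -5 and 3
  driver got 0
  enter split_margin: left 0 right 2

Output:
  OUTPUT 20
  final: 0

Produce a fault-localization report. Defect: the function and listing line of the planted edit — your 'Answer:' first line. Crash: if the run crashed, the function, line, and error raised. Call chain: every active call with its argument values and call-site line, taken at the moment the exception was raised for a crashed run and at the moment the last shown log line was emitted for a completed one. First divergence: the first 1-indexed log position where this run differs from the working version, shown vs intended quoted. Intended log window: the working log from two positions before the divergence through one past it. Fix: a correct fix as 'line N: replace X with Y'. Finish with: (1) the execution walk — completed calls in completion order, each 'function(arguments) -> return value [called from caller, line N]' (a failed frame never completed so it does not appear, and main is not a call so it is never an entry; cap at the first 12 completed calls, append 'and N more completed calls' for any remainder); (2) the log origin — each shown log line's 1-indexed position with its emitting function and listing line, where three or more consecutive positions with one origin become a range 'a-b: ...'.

Answer: the defect is in merge_totals at line 2.
Key observation: The earliest visible damage is log position 6 — 'driver got 0' rather than the intended 'descend: n=3 acc=0'.
Call chain: main -> split_margin(0, 2) (called at line 38).
First divergence: position 6; shown 'driver got 0' vs intended 'descend: n=3 acc=0'.
Intended log window:
  4: index_entries done: -5
  5: stage values: -5 and 3
  6: descend: n=3 acc=0
  7: descend: n=1 acc=3
Execution walk:
  index_entries([4, 6, 10, -5, 3, 8, 5, -2, -1, -1]) -> -5  [called from locate_pivot, line 18]
  merge_totals(3, 0) -> 0  [called from locate_pivot, line 21]
  locate_pivot([4, 6, 10, -5, 3, 8, 5, -2, -1, -1]) -> 0  [called from main, line 36]
  split_margin(0, 2) -> 20  [called from main, line 38]
Log origins:
  1: logged in main at line 35
  2: logged in locate_pivot at line 17
  3: logged in index_entries at line 8
  4: logged in index_entries at line 13
  5: logged in locate_pivot at line 20
  6: logged in main at line 37
  7: logged in split_margin at line 24
A correct fix: line 2: replace `!=` with `<=`.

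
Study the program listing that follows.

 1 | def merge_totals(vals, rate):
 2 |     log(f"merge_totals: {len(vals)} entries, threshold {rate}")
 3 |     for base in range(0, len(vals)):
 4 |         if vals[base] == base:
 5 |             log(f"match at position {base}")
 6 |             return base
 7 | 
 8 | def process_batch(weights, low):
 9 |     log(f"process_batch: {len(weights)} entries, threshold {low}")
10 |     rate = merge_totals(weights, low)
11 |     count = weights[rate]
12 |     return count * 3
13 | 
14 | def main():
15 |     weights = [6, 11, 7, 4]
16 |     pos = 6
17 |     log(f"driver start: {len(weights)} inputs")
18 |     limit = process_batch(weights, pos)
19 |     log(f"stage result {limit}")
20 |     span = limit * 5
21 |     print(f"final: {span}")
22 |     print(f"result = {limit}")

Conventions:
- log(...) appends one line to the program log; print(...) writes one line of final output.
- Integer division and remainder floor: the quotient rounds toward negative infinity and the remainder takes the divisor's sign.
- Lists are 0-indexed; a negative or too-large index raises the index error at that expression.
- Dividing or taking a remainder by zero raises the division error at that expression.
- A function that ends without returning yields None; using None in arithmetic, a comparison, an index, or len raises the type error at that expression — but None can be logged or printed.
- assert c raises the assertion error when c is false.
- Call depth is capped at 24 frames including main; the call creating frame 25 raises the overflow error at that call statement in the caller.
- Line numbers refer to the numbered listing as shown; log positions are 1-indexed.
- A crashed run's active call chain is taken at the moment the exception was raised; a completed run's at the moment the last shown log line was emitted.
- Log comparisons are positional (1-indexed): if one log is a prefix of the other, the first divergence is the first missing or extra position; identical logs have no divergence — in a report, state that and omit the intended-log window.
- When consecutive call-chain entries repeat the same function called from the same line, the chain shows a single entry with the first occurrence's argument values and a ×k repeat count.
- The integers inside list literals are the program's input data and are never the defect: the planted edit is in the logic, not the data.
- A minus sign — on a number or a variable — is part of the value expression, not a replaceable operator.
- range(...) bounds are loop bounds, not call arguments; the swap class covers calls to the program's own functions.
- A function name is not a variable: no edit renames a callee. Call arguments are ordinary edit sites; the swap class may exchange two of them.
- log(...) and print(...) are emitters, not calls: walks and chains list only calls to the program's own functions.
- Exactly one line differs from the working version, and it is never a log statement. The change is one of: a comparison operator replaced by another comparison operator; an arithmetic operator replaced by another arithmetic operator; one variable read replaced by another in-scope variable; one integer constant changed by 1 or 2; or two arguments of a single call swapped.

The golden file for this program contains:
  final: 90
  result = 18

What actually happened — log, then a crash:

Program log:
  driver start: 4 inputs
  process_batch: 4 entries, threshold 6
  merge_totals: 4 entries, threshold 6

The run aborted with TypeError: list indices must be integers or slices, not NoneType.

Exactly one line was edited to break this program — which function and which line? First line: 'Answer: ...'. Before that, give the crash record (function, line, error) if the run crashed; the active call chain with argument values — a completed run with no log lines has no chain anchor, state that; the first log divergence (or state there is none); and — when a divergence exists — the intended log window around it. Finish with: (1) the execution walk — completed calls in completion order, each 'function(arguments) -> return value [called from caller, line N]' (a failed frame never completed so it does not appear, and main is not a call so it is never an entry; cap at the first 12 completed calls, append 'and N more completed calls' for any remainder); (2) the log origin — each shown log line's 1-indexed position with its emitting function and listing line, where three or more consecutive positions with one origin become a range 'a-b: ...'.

Answer: the defect is in merge_totals at line 4.
Core observation: A complete run would log 'match at position 0' next, but this one stopped at 3 lines.
Crash: process_batch, line 11, TypeError.
Call chain: main -> process_batch([6, 11, 7, 4], 6) (called at line 18).
First divergence: position 4 — the faulty run's log ends after 3 lines; the working version continues with 'match at position 0'.
Intended log window:
  2: process_batch: 4 entries, threshold 6
  3: merge_totals: 4 entries, threshold 6
  4: match at position 0
  5: stage result 18
Execution walk:
  merge_totals([6, 11, 7, 4], 6) -> None  [called from process_batch, line 10]
Log origin:
  1: logged in main at line 17
  2: logged in process_batch at line 9
  3: logged in merge_totals at line 2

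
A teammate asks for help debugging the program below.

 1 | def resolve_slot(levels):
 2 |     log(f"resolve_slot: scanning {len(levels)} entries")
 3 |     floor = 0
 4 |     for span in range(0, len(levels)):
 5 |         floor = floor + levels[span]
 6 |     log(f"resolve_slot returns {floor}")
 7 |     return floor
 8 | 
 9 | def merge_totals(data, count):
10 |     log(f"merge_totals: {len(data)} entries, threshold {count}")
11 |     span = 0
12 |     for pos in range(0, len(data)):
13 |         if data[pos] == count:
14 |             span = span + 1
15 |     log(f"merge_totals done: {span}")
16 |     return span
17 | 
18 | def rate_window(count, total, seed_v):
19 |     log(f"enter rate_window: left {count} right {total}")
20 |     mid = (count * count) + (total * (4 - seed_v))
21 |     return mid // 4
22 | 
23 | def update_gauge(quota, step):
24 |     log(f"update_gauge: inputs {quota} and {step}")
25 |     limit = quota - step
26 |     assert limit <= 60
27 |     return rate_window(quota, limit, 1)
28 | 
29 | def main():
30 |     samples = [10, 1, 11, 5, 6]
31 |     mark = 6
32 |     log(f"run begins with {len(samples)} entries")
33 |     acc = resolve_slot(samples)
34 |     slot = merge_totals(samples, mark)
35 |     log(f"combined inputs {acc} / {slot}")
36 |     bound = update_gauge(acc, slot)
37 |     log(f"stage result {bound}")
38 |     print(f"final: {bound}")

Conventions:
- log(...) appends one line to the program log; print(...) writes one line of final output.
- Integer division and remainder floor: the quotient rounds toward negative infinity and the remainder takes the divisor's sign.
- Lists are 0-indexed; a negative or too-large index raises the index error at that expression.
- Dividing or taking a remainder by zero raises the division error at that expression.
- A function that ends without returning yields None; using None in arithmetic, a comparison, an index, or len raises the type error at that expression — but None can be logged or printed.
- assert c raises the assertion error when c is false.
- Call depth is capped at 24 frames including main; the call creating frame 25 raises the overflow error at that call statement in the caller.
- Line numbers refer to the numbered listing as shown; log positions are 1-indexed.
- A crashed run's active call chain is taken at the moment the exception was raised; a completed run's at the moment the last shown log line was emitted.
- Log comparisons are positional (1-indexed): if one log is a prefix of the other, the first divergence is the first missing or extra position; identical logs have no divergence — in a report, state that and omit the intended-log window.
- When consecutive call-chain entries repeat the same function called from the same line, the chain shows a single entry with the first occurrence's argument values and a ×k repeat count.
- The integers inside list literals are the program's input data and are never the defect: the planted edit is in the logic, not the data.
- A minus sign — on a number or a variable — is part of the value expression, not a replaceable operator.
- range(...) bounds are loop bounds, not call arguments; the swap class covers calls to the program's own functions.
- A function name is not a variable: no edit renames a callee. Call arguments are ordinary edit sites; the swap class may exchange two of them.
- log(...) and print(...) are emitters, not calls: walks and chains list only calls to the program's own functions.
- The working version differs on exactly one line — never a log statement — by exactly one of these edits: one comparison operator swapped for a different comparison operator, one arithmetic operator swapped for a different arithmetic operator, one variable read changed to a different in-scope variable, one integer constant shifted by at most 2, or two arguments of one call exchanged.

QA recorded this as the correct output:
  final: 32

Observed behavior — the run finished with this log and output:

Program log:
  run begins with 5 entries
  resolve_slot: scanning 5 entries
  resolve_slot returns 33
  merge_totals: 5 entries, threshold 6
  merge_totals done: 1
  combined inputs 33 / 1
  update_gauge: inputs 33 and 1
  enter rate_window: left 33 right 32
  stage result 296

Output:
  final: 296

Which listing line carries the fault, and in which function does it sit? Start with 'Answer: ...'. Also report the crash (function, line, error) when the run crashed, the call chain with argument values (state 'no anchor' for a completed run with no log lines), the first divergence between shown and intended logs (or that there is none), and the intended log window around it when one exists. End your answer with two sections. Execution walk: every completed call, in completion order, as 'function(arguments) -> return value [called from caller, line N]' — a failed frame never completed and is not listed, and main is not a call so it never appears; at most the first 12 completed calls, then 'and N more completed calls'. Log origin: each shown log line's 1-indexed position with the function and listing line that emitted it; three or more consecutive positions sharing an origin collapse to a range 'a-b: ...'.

Answer: the defect is in rate_window at line 20.
The tell: The earliest visible damage is log position 9 — 'stage result 296' rather than the intended 'stage result 32'.
Call chain: main.
First divergence: at position 9 the run shows 'stage result 296' where the working version logs 'stage result 32'.
Intended log window:
  7: update_gauge: inputs 33 and 1
  8: enter rate_window: left 33 right 32
  9: stage result 32
Execution walk:
  resolve_slot([10, 1, 11, 5, 6]) -> 33  [called from main, line 33]
  merge_totals([10, 1, 11, 5, 6], 6) -> 1  [called from main, line 34]
  rate_window(33, 32, 1) -> 296  [called from update_gauge, line 27]
  update_gauge(33, 1) -> 296  [called from main, line 36]
Log origins:
  1: logged in main at line 32
  2: logged in resolve_slot at line 2
  3: logged in resolve_slot at line 6
  4: logged in merge_totals at line 10
  5: logged in merge_totals at line 15
  6: logged in main at line 35
  7: logged in update_gauge at line 24
  8: logged in rate_window at line 19
  9: logged in main at line 37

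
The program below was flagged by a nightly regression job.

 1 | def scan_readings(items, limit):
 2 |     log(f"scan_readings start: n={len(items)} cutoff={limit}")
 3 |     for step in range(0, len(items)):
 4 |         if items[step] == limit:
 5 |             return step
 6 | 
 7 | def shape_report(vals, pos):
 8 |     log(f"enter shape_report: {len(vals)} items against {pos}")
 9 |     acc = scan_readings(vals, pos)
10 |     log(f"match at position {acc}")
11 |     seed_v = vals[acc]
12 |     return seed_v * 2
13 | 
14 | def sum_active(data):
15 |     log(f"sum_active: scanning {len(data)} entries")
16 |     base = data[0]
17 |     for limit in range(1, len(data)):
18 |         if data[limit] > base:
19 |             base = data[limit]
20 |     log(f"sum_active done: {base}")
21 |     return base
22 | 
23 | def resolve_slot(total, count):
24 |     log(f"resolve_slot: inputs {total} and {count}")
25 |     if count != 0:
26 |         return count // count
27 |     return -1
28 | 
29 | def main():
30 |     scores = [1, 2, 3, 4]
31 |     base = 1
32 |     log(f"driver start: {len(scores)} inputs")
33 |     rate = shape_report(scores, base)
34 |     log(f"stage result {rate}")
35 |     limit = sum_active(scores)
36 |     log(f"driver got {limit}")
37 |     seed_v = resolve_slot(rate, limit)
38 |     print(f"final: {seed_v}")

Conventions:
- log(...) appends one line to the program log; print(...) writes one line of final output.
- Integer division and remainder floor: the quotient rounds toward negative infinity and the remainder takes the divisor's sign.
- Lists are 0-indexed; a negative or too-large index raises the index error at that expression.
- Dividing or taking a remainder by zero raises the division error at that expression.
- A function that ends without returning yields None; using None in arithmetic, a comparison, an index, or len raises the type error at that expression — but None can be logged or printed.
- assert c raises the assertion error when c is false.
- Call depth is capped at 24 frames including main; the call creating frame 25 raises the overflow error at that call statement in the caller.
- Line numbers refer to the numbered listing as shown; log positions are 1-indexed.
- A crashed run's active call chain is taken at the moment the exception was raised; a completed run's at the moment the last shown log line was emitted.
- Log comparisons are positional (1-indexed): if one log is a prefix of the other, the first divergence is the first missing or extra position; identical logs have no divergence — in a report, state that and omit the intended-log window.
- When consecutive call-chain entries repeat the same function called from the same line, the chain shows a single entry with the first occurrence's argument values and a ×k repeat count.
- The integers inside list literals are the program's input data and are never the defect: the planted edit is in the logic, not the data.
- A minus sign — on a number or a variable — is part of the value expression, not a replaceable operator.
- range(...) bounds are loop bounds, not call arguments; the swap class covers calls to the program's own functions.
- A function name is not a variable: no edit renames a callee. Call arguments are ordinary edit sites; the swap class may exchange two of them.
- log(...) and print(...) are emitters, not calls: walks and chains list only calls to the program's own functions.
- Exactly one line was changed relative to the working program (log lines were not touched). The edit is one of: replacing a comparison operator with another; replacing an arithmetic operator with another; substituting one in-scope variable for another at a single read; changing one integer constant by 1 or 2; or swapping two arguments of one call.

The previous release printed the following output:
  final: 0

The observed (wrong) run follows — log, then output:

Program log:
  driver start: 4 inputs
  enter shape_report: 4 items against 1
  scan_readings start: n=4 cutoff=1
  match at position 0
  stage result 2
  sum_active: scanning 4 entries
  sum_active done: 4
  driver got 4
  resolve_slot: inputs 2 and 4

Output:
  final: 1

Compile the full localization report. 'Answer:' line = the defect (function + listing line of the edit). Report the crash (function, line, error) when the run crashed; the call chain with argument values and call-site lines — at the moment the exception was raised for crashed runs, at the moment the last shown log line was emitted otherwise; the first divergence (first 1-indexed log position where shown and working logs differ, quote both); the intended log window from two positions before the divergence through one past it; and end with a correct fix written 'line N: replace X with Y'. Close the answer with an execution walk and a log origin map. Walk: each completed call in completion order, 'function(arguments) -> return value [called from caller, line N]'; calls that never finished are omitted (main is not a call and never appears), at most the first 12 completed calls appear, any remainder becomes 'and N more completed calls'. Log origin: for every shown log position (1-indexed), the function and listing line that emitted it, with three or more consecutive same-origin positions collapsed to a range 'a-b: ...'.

Answer: the defect is in resolve_slot at line 26.
The tell: Every logged value matches the working version; the printed result is what differs.
Call chain: main -> resolve_slot(2, 4) (called at line 37).
First divergence: none — the logs agree in full.
Execution walk:
  scan_readings([1, 2, 3, 4], 1) -> 0  [called from shape_report, line 9]
  shape_report([1, 2, 3, 4], 1) -> 2  [called from main, line 33]
  sum_active([1, 2, 3, 4]) -> 4  [called from main, line 35]
  resolve_slot(2, 4) -> 1  [called from main, line 37]
Log line origins:
  1: logged in main at line 32
  2: logged in shape_report at line 8
  3: logged in scan_readings at line 2
  4: logged in shape_report at line 10
  5: logged in main at line 34
  6: logged in sum_active at line 15
  7: logged in sum_active at line 20
  8: logged in main at line 36
  9: logged in resolve_slot at line 24
A correct fix: line 26: replace `count // count` with `total // count`.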